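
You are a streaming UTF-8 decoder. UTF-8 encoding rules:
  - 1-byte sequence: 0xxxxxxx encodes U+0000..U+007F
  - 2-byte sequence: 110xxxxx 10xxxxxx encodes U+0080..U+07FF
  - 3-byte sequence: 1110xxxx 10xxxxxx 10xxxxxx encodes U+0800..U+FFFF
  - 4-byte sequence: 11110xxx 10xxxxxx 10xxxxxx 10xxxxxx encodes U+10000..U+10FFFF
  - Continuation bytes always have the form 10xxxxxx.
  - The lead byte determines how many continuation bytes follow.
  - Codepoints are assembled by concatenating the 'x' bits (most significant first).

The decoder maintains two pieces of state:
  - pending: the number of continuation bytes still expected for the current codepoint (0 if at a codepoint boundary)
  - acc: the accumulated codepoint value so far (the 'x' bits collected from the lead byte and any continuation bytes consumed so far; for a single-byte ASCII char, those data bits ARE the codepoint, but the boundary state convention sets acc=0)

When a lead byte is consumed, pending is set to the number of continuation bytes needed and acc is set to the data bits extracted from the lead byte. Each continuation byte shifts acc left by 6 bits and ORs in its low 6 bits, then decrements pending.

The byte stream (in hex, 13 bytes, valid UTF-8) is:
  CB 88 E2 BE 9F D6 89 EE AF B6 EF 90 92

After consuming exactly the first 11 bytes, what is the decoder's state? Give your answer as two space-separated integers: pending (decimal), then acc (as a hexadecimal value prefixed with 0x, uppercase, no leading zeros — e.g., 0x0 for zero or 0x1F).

Byte[0]=CB: 2-byte lead. pending=1, acc=0xB
Byte[1]=88: continuation. acc=(acc<<6)|0x08=0x2C8, pending=0
Byte[2]=E2: 3-byte lead. pending=2, acc=0x2
Byte[3]=BE: continuation. acc=(acc<<6)|0x3E=0xBE, pending=1
Byte[4]=9F: continuation. acc=(acc<<6)|0x1F=0x2F9F, pending=0
Byte[5]=D6: 2-byte lead. pending=1, acc=0x16
Byte[6]=89: continuation. acc=(acc<<6)|0x09=0x589, pending=0
Byte[7]=EE: 3-byte lead. pending=2, acc=0xE
Byte[8]=AF: continuation. acc=(acc<<6)|0x2F=0x3AF, pending=1
Byte[9]=B6: continuation. acc=(acc<<6)|0x36=0xEBF6, pending=0
Byte[10]=EF: 3-byte lead. pending=2, acc=0xF

Answer: 2 0xF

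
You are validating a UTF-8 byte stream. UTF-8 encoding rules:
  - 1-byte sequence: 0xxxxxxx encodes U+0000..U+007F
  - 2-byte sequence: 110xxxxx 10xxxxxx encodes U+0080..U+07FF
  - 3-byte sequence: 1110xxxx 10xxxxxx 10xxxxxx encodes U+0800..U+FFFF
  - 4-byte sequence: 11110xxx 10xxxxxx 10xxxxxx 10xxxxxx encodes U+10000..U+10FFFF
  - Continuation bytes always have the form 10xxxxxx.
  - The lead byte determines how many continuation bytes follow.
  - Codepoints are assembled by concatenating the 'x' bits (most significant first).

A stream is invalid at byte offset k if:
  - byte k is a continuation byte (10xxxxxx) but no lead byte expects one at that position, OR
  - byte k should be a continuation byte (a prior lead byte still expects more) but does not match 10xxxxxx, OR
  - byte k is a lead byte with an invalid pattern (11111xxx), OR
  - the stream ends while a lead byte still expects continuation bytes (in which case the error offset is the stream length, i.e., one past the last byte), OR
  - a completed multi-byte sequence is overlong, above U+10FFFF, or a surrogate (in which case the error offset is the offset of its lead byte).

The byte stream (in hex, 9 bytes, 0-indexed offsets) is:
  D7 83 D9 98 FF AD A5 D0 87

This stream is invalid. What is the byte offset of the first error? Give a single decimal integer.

Answer: 4

Derivation:
Byte[0]=D7: 2-byte lead, need 1 cont bytes. acc=0x17
Byte[1]=83: continuation. acc=(acc<<6)|0x03=0x5C3
Completed: cp=U+05C3 (starts at byte 0)
Byte[2]=D9: 2-byte lead, need 1 cont bytes. acc=0x19
Byte[3]=98: continuation. acc=(acc<<6)|0x18=0x658
Completed: cp=U+0658 (starts at byte 2)
Byte[4]=FF: INVALID lead byte (not 0xxx/110x/1110/11110)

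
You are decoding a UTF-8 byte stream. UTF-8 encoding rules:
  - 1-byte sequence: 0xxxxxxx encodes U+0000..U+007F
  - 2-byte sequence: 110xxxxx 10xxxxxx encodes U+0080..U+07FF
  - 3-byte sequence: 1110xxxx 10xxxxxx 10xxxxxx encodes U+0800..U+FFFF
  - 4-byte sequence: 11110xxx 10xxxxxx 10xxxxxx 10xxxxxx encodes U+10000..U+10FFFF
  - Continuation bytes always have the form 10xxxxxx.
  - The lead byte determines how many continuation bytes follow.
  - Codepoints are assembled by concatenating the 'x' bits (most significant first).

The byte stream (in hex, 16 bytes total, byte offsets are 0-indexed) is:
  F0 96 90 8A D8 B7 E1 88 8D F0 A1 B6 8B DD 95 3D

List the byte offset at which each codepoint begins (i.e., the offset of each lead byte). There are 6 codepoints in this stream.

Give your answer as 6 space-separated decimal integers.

Answer: 0 4 6 9 13 15

Derivation:
Byte[0]=F0: 4-byte lead, need 3 cont bytes. acc=0x0
Byte[1]=96: continuation. acc=(acc<<6)|0x16=0x16
Byte[2]=90: continuation. acc=(acc<<6)|0x10=0x590
Byte[3]=8A: continuation. acc=(acc<<6)|0x0A=0x1640A
Completed: cp=U+1640A (starts at byte 0)
Byte[4]=D8: 2-byte lead, need 1 cont bytes. acc=0x18
Byte[5]=B7: continuation. acc=(acc<<6)|0x37=0x637
Completed: cp=U+0637 (starts at byte 4)
Byte[6]=E1: 3-byte lead, need 2 cont bytes. acc=0x1
Byte[7]=88: continuation. acc=(acc<<6)|0x08=0x48
Byte[8]=8D: continuation. acc=(acc<<6)|0x0D=0x120D
Completed: cp=U+120D (starts at byte 6)
Byte[9]=F0: 4-byte lead, need 3 cont bytes. acc=0x0
Byte[10]=A1: continuation. acc=(acc<<6)|0x21=0x21
Byte[11]=B6: continuation. acc=(acc<<6)|0x36=0x876
Byte[12]=8B: continuation. acc=(acc<<6)|0x0B=0x21D8B
Completed: cp=U+21D8B (starts at byte 9)
Byte[13]=DD: 2-byte lead, need 1 cont bytes. acc=0x1D
Byte[14]=95: continuation. acc=(acc<<6)|0x15=0x755
Completed: cp=U+0755 (starts at byte 13)
Byte[15]=3D: 1-byte ASCII. cp=U+003D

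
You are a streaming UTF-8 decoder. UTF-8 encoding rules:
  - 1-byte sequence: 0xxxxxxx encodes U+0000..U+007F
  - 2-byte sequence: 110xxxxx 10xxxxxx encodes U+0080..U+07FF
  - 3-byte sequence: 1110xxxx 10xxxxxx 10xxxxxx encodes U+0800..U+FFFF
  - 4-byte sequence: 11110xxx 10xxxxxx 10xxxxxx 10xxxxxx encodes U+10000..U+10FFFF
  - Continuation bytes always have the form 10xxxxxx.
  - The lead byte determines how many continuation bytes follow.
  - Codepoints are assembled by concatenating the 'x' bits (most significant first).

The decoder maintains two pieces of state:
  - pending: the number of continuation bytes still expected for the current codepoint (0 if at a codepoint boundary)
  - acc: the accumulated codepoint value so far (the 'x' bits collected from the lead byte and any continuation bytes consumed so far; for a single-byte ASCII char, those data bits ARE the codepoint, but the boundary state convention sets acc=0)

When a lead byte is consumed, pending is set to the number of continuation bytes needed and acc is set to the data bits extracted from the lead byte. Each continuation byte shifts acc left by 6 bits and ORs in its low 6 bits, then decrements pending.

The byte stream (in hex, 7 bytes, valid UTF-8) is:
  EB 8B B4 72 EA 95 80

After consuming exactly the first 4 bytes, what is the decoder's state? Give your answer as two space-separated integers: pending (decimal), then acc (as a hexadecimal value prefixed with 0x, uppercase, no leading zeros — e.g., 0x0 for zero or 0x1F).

Byte[0]=EB: 3-byte lead. pending=2, acc=0xB
Byte[1]=8B: continuation. acc=(acc<<6)|0x0B=0x2CB, pending=1
Byte[2]=B4: continuation. acc=(acc<<6)|0x34=0xB2F4, pending=0
Byte[3]=72: 1-byte. pending=0, acc=0x0

Answer: 0 0x0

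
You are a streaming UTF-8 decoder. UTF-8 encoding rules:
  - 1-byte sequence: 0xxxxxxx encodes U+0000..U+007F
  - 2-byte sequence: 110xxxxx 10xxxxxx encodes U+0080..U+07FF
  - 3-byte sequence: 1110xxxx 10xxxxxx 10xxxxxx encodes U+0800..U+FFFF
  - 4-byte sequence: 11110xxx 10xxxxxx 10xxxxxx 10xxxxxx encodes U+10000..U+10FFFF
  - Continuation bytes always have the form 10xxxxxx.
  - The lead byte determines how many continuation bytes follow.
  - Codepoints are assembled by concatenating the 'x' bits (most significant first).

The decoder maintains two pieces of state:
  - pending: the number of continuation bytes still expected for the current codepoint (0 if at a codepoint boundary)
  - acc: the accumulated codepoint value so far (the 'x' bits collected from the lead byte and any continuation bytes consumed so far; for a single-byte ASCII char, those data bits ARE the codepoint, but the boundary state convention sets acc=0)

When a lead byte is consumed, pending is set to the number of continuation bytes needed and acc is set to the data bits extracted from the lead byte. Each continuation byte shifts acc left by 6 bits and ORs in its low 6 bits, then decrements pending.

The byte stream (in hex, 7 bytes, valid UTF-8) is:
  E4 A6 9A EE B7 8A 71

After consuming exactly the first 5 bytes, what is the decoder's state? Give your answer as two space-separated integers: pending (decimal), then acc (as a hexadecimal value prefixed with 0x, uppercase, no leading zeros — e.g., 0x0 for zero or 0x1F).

Byte[0]=E4: 3-byte lead. pending=2, acc=0x4
Byte[1]=A6: continuation. acc=(acc<<6)|0x26=0x126, pending=1
Byte[2]=9A: continuation. acc=(acc<<6)|0x1A=0x499A, pending=0
Byte[3]=EE: 3-byte lead. pending=2, acc=0xE
Byte[4]=B7: continuation. acc=(acc<<6)|0x37=0x3B7, pending=1

Answer: 1 0x3B7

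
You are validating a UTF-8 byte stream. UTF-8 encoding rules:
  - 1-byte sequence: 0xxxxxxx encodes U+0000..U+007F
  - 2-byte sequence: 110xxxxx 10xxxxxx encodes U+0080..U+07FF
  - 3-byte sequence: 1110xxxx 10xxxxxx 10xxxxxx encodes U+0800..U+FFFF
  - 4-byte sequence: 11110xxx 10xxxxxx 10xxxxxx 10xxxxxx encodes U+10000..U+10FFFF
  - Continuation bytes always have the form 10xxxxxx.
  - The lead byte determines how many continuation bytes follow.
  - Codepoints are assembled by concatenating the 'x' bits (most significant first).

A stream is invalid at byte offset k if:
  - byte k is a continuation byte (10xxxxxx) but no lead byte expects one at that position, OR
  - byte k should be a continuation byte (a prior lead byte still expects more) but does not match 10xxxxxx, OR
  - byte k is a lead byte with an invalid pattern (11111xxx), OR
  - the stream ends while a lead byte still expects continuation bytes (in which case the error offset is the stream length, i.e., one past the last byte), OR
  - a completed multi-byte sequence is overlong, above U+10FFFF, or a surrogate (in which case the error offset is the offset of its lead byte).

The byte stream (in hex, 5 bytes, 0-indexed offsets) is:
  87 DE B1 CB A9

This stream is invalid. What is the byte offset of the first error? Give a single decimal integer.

Byte[0]=87: INVALID lead byte (not 0xxx/110x/1110/11110)

Answer: 0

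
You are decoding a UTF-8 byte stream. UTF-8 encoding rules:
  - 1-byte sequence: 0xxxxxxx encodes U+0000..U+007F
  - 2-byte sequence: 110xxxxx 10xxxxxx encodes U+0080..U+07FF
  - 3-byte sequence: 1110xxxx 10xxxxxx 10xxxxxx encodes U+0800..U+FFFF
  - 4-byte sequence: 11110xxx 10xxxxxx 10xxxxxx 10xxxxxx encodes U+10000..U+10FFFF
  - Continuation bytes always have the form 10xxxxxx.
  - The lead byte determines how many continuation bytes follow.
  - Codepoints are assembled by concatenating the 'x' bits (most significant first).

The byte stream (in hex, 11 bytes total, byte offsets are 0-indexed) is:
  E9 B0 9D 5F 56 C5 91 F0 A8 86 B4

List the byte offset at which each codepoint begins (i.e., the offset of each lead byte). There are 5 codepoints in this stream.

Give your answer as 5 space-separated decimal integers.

Answer: 0 3 4 5 7

Derivation:
Byte[0]=E9: 3-byte lead, need 2 cont bytes. acc=0x9
Byte[1]=B0: continuation. acc=(acc<<6)|0x30=0x270
Byte[2]=9D: continuation. acc=(acc<<6)|0x1D=0x9C1D
Completed: cp=U+9C1D (starts at byte 0)
Byte[3]=5F: 1-byte ASCII. cp=U+005F
Byte[4]=56: 1-byte ASCII. cp=U+0056
Byte[5]=C5: 2-byte lead, need 1 cont bytes. acc=0x5
Byte[6]=91: continuation. acc=(acc<<6)|0x11=0x151
Completed: cp=U+0151 (starts at byte 5)
Byte[7]=F0: 4-byte lead, need 3 cont bytes. acc=0x0
Byte[8]=A8: continuation. acc=(acc<<6)|0x28=0x28
Byte[9]=86: continuation. acc=(acc<<6)|0x06=0xA06
Byte[10]=B4: continuation. acc=(acc<<6)|0x34=0x281B4
Completed: cp=U+281B4 (starts at byte 7)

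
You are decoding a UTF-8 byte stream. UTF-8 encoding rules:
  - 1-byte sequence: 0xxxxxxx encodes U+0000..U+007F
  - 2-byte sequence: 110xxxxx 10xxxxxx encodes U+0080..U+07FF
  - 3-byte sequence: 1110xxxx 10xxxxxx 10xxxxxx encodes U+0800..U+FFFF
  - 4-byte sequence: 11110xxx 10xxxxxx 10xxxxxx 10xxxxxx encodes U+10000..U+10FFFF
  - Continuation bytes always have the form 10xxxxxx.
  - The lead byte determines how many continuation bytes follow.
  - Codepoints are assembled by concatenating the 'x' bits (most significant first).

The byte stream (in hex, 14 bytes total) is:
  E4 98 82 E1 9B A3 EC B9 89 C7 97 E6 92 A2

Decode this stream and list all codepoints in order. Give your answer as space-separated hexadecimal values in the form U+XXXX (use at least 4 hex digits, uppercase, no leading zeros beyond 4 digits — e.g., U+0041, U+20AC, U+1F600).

Byte[0]=E4: 3-byte lead, need 2 cont bytes. acc=0x4
Byte[1]=98: continuation. acc=(acc<<6)|0x18=0x118
Byte[2]=82: continuation. acc=(acc<<6)|0x02=0x4602
Completed: cp=U+4602 (starts at byte 0)
Byte[3]=E1: 3-byte lead, need 2 cont bytes. acc=0x1
Byte[4]=9B: continuation. acc=(acc<<6)|0x1B=0x5B
Byte[5]=A3: continuation. acc=(acc<<6)|0x23=0x16E3
Completed: cp=U+16E3 (starts at byte 3)
Byte[6]=EC: 3-byte lead, need 2 cont bytes. acc=0xC
Byte[7]=B9: continuation. acc=(acc<<6)|0x39=0x339
Byte[8]=89: continuation. acc=(acc<<6)|0x09=0xCE49
Completed: cp=U+CE49 (starts at byte 6)
Byte[9]=C7: 2-byte lead, need 1 cont bytes. acc=0x7
Byte[10]=97: continuation. acc=(acc<<6)|0x17=0x1D7
Completed: cp=U+01D7 (starts at byte 9)
Byte[11]=E6: 3-byte lead, need 2 cont bytes. acc=0x6
Byte[12]=92: continuation. acc=(acc<<6)|0x12=0x192
Byte[13]=A2: continuation. acc=(acc<<6)|0x22=0x64A2
Completed: cp=U+64A2 (starts at byte 11)

Answer: U+4602 U+16E3 U+CE49 U+01D7 U+64A2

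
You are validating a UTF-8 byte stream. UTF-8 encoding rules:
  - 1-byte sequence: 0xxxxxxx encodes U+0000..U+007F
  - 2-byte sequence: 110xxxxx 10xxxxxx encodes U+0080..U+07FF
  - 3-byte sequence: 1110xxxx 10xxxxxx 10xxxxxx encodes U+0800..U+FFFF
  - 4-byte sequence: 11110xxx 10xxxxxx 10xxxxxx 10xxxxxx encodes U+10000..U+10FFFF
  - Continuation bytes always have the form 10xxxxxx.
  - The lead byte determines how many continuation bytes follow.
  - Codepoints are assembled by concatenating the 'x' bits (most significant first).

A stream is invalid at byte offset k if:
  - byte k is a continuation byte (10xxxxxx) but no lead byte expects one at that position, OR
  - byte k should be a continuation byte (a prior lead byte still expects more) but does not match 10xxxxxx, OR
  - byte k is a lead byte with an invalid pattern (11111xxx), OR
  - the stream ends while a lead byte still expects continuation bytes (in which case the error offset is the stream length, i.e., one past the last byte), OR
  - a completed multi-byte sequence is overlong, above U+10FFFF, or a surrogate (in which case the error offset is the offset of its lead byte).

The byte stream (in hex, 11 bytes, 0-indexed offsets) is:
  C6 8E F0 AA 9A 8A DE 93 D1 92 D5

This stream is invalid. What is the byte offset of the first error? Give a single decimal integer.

Byte[0]=C6: 2-byte lead, need 1 cont bytes. acc=0x6
Byte[1]=8E: continuation. acc=(acc<<6)|0x0E=0x18E
Completed: cp=U+018E (starts at byte 0)
Byte[2]=F0: 4-byte lead, need 3 cont bytes. acc=0x0
Byte[3]=AA: continuation. acc=(acc<<6)|0x2A=0x2A
Byte[4]=9A: continuation. acc=(acc<<6)|0x1A=0xA9A
Byte[5]=8A: continuation. acc=(acc<<6)|0x0A=0x2A68A
Completed: cp=U+2A68A (starts at byte 2)
Byte[6]=DE: 2-byte lead, need 1 cont bytes. acc=0x1E
Byte[7]=93: continuation. acc=(acc<<6)|0x13=0x793
Completed: cp=U+0793 (starts at byte 6)
Byte[8]=D1: 2-byte lead, need 1 cont bytes. acc=0x11
Byte[9]=92: continuation. acc=(acc<<6)|0x12=0x452
Completed: cp=U+0452 (starts at byte 8)
Byte[10]=D5: 2-byte lead, need 1 cont bytes. acc=0x15
Byte[11]: stream ended, expected continuation. INVALID

Answer: 11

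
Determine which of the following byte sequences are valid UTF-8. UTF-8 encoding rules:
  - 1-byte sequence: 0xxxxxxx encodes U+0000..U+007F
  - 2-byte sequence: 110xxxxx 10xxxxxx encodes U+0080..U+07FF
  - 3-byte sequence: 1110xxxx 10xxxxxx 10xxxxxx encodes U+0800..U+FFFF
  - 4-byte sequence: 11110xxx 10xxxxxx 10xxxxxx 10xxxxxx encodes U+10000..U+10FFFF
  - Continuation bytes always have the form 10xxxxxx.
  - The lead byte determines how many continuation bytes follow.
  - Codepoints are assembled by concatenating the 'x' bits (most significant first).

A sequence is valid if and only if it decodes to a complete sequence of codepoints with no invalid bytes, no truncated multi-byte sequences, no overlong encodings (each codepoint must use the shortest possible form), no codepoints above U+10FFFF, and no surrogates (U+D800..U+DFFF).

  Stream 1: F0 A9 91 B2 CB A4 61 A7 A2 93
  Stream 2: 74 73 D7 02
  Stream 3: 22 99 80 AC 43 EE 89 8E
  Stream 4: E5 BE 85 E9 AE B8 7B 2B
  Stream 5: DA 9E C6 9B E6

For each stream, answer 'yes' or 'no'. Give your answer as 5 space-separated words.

Stream 1: error at byte offset 7. INVALID
Stream 2: error at byte offset 3. INVALID
Stream 3: error at byte offset 1. INVALID
Stream 4: decodes cleanly. VALID
Stream 5: error at byte offset 5. INVALID

Answer: no no no yes no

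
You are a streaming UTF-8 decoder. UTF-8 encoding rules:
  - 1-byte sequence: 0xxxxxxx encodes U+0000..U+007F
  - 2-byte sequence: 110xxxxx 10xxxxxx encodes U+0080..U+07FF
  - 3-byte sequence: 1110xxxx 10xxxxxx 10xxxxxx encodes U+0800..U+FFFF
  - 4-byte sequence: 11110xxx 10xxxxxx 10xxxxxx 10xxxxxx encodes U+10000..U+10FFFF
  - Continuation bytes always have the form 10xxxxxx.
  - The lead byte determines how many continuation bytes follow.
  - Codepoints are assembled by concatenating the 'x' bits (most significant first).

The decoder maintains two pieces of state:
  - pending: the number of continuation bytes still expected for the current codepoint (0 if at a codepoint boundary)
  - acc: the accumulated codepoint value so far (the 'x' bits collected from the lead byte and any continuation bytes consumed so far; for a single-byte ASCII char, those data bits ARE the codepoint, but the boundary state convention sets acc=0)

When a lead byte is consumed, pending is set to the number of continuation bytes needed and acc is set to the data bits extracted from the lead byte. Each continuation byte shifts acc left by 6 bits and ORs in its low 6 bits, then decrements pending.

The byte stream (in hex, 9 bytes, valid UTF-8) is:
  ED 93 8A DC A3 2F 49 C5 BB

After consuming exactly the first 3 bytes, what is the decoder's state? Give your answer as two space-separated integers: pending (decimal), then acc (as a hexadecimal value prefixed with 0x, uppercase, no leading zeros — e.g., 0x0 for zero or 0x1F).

Byte[0]=ED: 3-byte lead. pending=2, acc=0xD
Byte[1]=93: continuation. acc=(acc<<6)|0x13=0x353, pending=1
Byte[2]=8A: continuation. acc=(acc<<6)|0x0A=0xD4CA, pending=0

Answer: 0 0xD4CA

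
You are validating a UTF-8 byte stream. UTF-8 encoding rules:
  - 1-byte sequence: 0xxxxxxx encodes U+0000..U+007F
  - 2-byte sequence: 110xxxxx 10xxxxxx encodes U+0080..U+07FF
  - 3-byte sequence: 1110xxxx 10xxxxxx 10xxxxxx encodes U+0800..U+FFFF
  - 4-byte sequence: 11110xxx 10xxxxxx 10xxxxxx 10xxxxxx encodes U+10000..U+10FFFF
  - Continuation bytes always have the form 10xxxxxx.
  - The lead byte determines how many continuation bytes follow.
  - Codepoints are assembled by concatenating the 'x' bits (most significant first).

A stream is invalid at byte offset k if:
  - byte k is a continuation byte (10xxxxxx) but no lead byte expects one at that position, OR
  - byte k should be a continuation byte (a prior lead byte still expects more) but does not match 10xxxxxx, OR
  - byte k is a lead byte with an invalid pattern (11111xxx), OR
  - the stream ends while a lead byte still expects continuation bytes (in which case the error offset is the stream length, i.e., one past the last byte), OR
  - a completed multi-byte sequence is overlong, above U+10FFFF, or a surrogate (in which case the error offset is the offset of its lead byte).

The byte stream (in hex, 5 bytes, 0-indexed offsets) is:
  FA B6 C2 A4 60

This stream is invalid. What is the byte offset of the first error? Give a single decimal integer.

Answer: 0

Derivation:
Byte[0]=FA: INVALID lead byte (not 0xxx/110x/1110/11110)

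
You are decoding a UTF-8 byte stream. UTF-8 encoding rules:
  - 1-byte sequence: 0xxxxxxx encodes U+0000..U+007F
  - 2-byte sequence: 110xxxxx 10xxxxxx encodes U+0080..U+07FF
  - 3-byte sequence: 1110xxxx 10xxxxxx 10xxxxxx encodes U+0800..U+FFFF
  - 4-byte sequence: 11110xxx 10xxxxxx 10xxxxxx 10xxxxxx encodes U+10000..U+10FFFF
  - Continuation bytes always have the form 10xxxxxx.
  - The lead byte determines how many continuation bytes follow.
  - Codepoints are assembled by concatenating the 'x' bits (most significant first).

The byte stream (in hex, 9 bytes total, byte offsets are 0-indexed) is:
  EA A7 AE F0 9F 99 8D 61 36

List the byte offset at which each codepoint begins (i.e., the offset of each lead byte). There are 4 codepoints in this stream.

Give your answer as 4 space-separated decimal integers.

Answer: 0 3 7 8

Derivation:
Byte[0]=EA: 3-byte lead, need 2 cont bytes. acc=0xA
Byte[1]=A7: continuation. acc=(acc<<6)|0x27=0x2A7
Byte[2]=AE: continuation. acc=(acc<<6)|0x2E=0xA9EE
Completed: cp=U+A9EE (starts at byte 0)
Byte[3]=F0: 4-byte lead, need 3 cont bytes. acc=0x0
Byte[4]=9F: continuation. acc=(acc<<6)|0x1F=0x1F
Byte[5]=99: continuation. acc=(acc<<6)|0x19=0x7D9
Byte[6]=8D: continuation. acc=(acc<<6)|0x0D=0x1F64D
Completed: cp=U+1F64D (starts at byte 3)
Byte[7]=61: 1-byte ASCII. cp=U+0061
Byte[8]=36: 1-byte ASCII. cp=U+0036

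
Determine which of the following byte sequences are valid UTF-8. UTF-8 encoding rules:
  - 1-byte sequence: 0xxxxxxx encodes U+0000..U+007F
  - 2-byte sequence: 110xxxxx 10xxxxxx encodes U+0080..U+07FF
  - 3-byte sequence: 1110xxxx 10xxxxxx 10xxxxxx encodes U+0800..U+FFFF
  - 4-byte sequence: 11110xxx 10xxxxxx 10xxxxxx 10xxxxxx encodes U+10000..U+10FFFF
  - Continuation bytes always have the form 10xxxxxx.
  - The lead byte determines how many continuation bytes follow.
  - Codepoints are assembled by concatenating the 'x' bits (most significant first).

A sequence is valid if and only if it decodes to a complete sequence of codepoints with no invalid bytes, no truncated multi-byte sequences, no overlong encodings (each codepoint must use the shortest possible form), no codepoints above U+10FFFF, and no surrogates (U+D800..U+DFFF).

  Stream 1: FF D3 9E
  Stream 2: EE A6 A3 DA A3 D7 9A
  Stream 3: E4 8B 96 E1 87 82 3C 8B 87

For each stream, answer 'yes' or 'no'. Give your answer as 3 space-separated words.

Stream 1: error at byte offset 0. INVALID
Stream 2: decodes cleanly. VALID
Stream 3: error at byte offset 7. INVALID

Answer: no yes no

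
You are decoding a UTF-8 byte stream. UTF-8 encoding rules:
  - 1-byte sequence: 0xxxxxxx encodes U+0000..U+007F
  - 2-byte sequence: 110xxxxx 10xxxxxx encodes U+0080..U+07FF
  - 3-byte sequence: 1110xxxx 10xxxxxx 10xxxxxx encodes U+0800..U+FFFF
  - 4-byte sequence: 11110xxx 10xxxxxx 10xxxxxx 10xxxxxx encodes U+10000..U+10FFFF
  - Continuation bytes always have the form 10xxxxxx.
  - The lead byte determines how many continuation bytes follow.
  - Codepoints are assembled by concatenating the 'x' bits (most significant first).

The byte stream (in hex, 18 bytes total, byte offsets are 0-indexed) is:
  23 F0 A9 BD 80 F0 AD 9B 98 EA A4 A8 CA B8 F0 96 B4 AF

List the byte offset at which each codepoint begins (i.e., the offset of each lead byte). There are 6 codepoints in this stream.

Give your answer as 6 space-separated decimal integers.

Answer: 0 1 5 9 12 14

Derivation:
Byte[0]=23: 1-byte ASCII. cp=U+0023
Byte[1]=F0: 4-byte lead, need 3 cont bytes. acc=0x0
Byte[2]=A9: continuation. acc=(acc<<6)|0x29=0x29
Byte[3]=BD: continuation. acc=(acc<<6)|0x3D=0xA7D
Byte[4]=80: continuation. acc=(acc<<6)|0x00=0x29F40
Completed: cp=U+29F40 (starts at byte 1)
Byte[5]=F0: 4-byte lead, need 3 cont bytes. acc=0x0
Byte[6]=AD: continuation. acc=(acc<<6)|0x2D=0x2D
Byte[7]=9B: continuation. acc=(acc<<6)|0x1B=0xB5B
Byte[8]=98: continuation. acc=(acc<<6)|0x18=0x2D6D8
Completed: cp=U+2D6D8 (starts at byte 5)
Byte[9]=EA: 3-byte lead, need 2 cont bytes. acc=0xA
Byte[10]=A4: continuation. acc=(acc<<6)|0x24=0x2A4
Byte[11]=A8: continuation. acc=(acc<<6)|0x28=0xA928
Completed: cp=U+A928 (starts at byte 9)
Byte[12]=CA: 2-byte lead, need 1 cont bytes. acc=0xA
Byte[13]=B8: continuation. acc=(acc<<6)|0x38=0x2B8
Completed: cp=U+02B8 (starts at byte 12)
Byte[14]=F0: 4-byte lead, need 3 cont bytes. acc=0x0
Byte[15]=96: continuation. acc=(acc<<6)|0x16=0x16
Byte[16]=B4: continuation. acc=(acc<<6)|0x34=0x5B4
Byte[17]=AF: continuation. acc=(acc<<6)|0x2F=0x16D2F
Completed: cp=U+16D2F (starts at byte 14)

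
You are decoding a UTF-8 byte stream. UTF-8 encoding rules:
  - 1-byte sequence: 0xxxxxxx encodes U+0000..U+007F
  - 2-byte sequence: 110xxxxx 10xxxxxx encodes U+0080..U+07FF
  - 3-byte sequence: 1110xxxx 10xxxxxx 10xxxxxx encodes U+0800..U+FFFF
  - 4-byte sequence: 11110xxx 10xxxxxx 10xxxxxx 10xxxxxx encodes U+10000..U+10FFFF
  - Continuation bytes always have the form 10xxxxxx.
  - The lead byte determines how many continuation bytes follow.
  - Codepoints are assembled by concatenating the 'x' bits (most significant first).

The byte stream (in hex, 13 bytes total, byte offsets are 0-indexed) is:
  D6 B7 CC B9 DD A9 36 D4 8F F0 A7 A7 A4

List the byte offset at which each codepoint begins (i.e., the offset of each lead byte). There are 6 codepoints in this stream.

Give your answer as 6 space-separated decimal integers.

Answer: 0 2 4 6 7 9

Derivation:
Byte[0]=D6: 2-byte lead, need 1 cont bytes. acc=0x16
Byte[1]=B7: continuation. acc=(acc<<6)|0x37=0x5B7
Completed: cp=U+05B7 (starts at byte 0)
Byte[2]=CC: 2-byte lead, need 1 cont bytes. acc=0xC
Byte[3]=B9: continuation. acc=(acc<<6)|0x39=0x339
Completed: cp=U+0339 (starts at byte 2)
Byte[4]=DD: 2-byte lead, need 1 cont bytes. acc=0x1D
Byte[5]=A9: continuation. acc=(acc<<6)|0x29=0x769
Completed: cp=U+0769 (starts at byte 4)
Byte[6]=36: 1-byte ASCII. cp=U+0036
Byte[7]=D4: 2-byte lead, need 1 cont bytes. acc=0x14
Byte[8]=8F: continuation. acc=(acc<<6)|0x0F=0x50F
Completed: cp=U+050F (starts at byte 7)
Byte[9]=F0: 4-byte lead, need 3 cont bytes. acc=0x0
Byte[10]=A7: continuation. acc=(acc<<6)|0x27=0x27
Byte[11]=A7: continuation. acc=(acc<<6)|0x27=0x9E7
Byte[12]=A4: continuation. acc=(acc<<6)|0x24=0x279E4
Completed: cp=U+279E4 (starts at byte 9)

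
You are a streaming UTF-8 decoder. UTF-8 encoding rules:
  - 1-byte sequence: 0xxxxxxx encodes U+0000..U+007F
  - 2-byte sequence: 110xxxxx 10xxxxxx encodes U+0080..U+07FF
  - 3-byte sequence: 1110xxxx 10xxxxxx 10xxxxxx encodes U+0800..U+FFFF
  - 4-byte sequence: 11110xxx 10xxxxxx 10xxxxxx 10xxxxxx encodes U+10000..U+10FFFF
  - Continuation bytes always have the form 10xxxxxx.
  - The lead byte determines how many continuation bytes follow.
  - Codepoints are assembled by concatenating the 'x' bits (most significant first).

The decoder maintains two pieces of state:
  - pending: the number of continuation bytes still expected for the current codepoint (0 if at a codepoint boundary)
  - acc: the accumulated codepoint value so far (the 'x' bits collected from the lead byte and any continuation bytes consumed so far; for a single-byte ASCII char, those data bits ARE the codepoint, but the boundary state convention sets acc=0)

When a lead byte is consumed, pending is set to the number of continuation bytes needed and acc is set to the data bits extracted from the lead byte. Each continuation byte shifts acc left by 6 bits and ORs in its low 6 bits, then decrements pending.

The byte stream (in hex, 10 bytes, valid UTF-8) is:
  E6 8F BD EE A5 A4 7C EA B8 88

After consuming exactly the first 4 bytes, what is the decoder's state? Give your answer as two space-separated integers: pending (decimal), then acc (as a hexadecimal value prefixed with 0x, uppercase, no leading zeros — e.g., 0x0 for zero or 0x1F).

Answer: 2 0xE

Derivation:
Byte[0]=E6: 3-byte lead. pending=2, acc=0x6
Byte[1]=8F: continuation. acc=(acc<<6)|0x0F=0x18F, pending=1
Byte[2]=BD: continuation. acc=(acc<<6)|0x3D=0x63FD, pending=0
Byte[3]=EE: 3-byte lead. pending=2, acc=0xE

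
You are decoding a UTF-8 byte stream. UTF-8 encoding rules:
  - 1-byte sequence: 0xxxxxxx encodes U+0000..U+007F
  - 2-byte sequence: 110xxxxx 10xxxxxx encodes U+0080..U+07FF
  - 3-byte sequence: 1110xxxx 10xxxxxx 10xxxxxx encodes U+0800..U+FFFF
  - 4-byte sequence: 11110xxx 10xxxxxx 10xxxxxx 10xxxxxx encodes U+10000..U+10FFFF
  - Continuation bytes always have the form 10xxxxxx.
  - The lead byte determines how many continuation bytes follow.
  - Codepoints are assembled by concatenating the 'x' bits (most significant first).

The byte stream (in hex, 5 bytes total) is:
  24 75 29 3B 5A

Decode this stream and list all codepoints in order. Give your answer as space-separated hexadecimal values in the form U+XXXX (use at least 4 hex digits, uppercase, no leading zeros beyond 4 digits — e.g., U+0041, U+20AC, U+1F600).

Answer: U+0024 U+0075 U+0029 U+003B U+005A

Derivation:
Byte[0]=24: 1-byte ASCII. cp=U+0024
Byte[1]=75: 1-byte ASCII. cp=U+0075
Byte[2]=29: 1-byte ASCII. cp=U+0029
Byte[3]=3B: 1-byte ASCII. cp=U+003B
Byte[4]=5A: 1-byte ASCII. cp=U+005A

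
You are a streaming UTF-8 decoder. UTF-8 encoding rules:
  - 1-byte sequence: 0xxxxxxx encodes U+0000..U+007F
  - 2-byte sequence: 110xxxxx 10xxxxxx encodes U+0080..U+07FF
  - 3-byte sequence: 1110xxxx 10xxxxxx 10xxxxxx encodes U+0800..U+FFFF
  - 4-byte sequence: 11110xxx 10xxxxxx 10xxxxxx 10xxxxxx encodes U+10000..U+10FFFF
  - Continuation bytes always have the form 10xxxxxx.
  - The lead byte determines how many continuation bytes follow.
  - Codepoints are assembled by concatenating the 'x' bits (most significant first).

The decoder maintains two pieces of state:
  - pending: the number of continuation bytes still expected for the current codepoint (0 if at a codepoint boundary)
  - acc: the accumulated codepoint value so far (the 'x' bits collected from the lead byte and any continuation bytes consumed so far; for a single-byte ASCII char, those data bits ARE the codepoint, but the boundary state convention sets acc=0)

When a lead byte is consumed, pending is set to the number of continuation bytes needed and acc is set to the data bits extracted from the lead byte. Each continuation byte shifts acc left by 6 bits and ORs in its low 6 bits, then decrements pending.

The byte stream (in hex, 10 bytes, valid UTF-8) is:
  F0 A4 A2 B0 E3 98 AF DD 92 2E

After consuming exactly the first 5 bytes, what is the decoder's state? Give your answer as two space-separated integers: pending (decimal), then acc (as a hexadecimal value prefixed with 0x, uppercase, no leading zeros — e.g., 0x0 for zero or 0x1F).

Answer: 2 0x3

Derivation:
Byte[0]=F0: 4-byte lead. pending=3, acc=0x0
Byte[1]=A4: continuation. acc=(acc<<6)|0x24=0x24, pending=2
Byte[2]=A2: continuation. acc=(acc<<6)|0x22=0x922, pending=1
Byte[3]=B0: continuation. acc=(acc<<6)|0x30=0x248B0, pending=0
Byte[4]=E3: 3-byte lead. pending=2, acc=0x3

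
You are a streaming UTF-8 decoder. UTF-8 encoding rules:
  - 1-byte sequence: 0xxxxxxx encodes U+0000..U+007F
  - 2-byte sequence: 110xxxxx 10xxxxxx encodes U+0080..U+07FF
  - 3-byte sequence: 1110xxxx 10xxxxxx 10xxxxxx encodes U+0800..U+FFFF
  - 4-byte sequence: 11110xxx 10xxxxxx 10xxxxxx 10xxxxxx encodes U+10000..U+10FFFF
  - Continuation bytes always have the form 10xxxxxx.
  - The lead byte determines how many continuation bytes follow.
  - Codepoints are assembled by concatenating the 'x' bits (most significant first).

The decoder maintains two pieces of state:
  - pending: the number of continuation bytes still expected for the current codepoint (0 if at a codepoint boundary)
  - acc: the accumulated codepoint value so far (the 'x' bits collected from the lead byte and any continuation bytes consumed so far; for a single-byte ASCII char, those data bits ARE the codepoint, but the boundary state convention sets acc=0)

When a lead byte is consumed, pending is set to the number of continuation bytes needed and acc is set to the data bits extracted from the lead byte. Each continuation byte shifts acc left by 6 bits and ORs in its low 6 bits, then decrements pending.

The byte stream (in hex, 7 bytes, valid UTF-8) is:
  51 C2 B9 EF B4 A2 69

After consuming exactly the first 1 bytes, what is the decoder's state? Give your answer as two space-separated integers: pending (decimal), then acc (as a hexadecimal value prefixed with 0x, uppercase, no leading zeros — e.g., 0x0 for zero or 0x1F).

Byte[0]=51: 1-byte. pending=0, acc=0x0

Answer: 0 0x0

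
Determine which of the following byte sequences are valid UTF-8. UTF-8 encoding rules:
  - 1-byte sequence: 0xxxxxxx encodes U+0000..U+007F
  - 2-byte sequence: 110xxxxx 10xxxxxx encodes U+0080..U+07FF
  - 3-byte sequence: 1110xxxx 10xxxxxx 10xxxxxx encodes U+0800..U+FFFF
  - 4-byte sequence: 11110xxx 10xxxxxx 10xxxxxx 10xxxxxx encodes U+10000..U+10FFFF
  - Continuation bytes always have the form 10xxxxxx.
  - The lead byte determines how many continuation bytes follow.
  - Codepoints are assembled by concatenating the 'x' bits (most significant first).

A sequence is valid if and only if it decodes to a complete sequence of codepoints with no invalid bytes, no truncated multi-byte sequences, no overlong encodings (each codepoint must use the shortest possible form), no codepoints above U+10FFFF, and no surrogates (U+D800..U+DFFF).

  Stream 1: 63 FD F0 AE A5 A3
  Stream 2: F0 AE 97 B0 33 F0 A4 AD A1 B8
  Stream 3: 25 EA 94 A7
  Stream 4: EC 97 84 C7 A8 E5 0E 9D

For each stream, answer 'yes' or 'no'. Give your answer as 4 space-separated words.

Stream 1: error at byte offset 1. INVALID
Stream 2: error at byte offset 9. INVALID
Stream 3: decodes cleanly. VALID
Stream 4: error at byte offset 6. INVALID

Answer: no no yes no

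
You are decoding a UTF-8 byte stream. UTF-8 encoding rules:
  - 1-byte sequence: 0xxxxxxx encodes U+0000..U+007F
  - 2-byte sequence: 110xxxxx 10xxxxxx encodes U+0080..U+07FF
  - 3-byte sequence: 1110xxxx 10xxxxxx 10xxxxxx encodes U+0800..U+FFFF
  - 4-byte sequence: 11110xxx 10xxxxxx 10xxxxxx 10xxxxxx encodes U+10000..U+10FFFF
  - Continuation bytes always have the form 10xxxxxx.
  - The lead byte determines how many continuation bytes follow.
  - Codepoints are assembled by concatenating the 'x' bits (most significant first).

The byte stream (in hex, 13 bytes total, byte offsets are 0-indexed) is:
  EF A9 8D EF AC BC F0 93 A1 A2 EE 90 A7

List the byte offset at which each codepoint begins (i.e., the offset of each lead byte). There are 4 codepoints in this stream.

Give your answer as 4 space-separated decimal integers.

Byte[0]=EF: 3-byte lead, need 2 cont bytes. acc=0xF
Byte[1]=A9: continuation. acc=(acc<<6)|0x29=0x3E9
Byte[2]=8D: continuation. acc=(acc<<6)|0x0D=0xFA4D
Completed: cp=U+FA4D (starts at byte 0)
Byte[3]=EF: 3-byte lead, need 2 cont bytes. acc=0xF
Byte[4]=AC: continuation. acc=(acc<<6)|0x2C=0x3EC
Byte[5]=BC: continuation. acc=(acc<<6)|0x3C=0xFB3C
Completed: cp=U+FB3C (starts at byte 3)
Byte[6]=F0: 4-byte lead, need 3 cont bytes. acc=0x0
Byte[7]=93: continuation. acc=(acc<<6)|0x13=0x13
Byte[8]=A1: continuation. acc=(acc<<6)|0x21=0x4E1
Byte[9]=A2: continuation. acc=(acc<<6)|0x22=0x13862
Completed: cp=U+13862 (starts at byte 6)
Byte[10]=EE: 3-byte lead, need 2 cont bytes. acc=0xE
Byte[11]=90: continuation. acc=(acc<<6)|0x10=0x390
Byte[12]=A7: continuation. acc=(acc<<6)|0x27=0xE427
Completed: cp=U+E427 (starts at byte 10)

Answer: 0 3 6 10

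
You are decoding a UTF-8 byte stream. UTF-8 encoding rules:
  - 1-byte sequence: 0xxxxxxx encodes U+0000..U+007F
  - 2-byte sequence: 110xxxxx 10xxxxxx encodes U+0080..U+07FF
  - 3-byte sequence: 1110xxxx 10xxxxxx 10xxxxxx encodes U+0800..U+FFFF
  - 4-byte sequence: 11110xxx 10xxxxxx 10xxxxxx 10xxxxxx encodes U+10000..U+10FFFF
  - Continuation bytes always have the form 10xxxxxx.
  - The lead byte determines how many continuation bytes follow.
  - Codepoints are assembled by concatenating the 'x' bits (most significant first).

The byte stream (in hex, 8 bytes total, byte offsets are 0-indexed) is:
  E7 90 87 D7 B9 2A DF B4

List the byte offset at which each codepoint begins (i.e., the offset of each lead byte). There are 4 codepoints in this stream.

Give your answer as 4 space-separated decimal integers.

Answer: 0 3 5 6

Derivation:
Byte[0]=E7: 3-byte lead, need 2 cont bytes. acc=0x7
Byte[1]=90: continuation. acc=(acc<<6)|0x10=0x1D0
Byte[2]=87: continuation. acc=(acc<<6)|0x07=0x7407
Completed: cp=U+7407 (starts at byte 0)
Byte[3]=D7: 2-byte lead, need 1 cont bytes. acc=0x17
Byte[4]=B9: continuation. acc=(acc<<6)|0x39=0x5F9
Completed: cp=U+05F9 (starts at byte 3)
Byte[5]=2A: 1-byte ASCII. cp=U+002A
Byte[6]=DF: 2-byte lead, need 1 cont bytes. acc=0x1F
Byte[7]=B4: continuation. acc=(acc<<6)|0x34=0x7F4
Completed: cp=U+07F4 (starts at byte 6)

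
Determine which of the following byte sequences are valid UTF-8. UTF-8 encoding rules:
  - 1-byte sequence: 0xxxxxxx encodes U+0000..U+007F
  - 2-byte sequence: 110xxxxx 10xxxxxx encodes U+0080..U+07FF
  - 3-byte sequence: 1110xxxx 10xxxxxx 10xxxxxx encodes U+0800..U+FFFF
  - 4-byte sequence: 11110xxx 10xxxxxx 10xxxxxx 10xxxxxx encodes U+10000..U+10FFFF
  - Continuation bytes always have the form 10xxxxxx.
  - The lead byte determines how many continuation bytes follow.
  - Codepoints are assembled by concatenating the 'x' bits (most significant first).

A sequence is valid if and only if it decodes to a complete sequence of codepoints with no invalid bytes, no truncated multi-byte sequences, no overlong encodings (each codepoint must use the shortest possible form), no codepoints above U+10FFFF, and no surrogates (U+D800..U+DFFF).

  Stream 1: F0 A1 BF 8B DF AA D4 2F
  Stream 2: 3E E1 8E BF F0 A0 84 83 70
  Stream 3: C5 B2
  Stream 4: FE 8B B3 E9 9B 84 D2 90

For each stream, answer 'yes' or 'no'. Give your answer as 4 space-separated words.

Stream 1: error at byte offset 7. INVALID
Stream 2: decodes cleanly. VALID
Stream 3: decodes cleanly. VALID
Stream 4: error at byte offset 0. INVALID

Answer: no yes yes no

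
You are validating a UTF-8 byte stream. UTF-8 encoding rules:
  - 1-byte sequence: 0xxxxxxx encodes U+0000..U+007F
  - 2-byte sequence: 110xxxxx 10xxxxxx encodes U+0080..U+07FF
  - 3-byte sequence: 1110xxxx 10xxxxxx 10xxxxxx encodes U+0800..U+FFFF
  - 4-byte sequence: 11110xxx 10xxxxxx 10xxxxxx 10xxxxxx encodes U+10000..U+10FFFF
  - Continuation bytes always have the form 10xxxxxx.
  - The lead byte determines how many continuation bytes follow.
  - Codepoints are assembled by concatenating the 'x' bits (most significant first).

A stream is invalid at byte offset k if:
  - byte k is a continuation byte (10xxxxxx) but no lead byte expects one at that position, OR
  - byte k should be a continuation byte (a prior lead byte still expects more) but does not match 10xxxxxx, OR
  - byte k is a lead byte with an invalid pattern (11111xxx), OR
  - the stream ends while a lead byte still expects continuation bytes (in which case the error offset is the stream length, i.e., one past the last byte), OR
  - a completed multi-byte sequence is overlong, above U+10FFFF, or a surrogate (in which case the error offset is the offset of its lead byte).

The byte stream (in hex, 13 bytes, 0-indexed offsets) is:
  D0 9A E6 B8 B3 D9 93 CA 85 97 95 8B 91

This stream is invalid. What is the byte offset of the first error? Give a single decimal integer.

Byte[0]=D0: 2-byte lead, need 1 cont bytes. acc=0x10
Byte[1]=9A: continuation. acc=(acc<<6)|0x1A=0x41A
Completed: cp=U+041A (starts at byte 0)
Byte[2]=E6: 3-byte lead, need 2 cont bytes. acc=0x6
Byte[3]=B8: continuation. acc=(acc<<6)|0x38=0x1B8
Byte[4]=B3: continuation. acc=(acc<<6)|0x33=0x6E33
Completed: cp=U+6E33 (starts at byte 2)
Byte[5]=D9: 2-byte lead, need 1 cont bytes. acc=0x19
Byte[6]=93: continuation. acc=(acc<<6)|0x13=0x653
Completed: cp=U+0653 (starts at byte 5)
Byte[7]=CA: 2-byte lead, need 1 cont bytes. acc=0xA
Byte[8]=85: continuation. acc=(acc<<6)|0x05=0x285
Completed: cp=U+0285 (starts at byte 7)
Byte[9]=97: INVALID lead byte (not 0xxx/110x/1110/11110)

Answer: 9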